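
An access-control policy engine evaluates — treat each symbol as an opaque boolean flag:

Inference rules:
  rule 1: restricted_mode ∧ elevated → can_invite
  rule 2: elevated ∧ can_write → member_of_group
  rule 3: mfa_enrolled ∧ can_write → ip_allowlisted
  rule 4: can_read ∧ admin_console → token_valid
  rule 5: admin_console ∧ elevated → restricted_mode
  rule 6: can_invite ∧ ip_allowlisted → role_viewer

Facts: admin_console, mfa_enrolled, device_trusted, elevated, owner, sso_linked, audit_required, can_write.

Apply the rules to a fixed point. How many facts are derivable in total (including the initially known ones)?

13

Round 1 — rule 2, rule 3, rule 5, derive member_of_group, ip_allowlisted, restricted_mode.
Round 2 — rule 1, derive can_invite.
Round 3 — rule 6, derive role_viewer.
Closure: {admin_console, audit_required, can_invite, can_write, device_trusted, elevated, ip_allowlisted, member_of_group, mfa_enrolled, owner, restricted_mode, role_viewer, sso_linked} — 13 facts.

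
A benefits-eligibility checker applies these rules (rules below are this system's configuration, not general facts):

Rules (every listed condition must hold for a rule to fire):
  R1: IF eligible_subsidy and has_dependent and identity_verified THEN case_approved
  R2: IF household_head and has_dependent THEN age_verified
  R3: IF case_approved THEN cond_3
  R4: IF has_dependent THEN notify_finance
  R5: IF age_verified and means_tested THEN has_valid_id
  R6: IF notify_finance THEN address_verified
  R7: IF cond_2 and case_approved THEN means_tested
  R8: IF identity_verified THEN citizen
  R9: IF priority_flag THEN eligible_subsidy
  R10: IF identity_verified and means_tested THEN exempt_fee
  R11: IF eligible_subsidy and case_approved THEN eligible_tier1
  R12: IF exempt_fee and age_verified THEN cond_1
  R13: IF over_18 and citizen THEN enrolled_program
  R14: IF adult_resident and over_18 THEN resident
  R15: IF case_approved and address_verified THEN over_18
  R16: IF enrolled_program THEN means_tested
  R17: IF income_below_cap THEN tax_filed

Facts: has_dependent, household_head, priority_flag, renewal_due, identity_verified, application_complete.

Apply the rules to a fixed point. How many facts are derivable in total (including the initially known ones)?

Round 1: R2 [IF household_head and has_dependent THEN age_verified]; R4 [IF has_dependent THEN notify_finance]; R8 [IF identity_verified THEN citizen]; R9 [IF priority_flag THEN eligible_subsidy]. Adds age_verified, notify_finance, citizen, eligible_subsidy.
Round 2: R1 [IF eligible_subsidy and has_dependent and identity_verified THEN case_approved]; R6 [IF notify_finance THEN address_verified]. Adds case_approved, address_verified.
Round 3: R3 [IF case_approved THEN cond_3]; R11 [IF eligible_subsidy and case_approved THEN eligible_tier1]; R15 [IF case_approved and address_verified THEN over_18]. Adds cond_3, eligible_tier1, over_18.
Round 4: R13 [IF over_18 and citizen THEN enrolled_program]. Adds enrolled_program.
Round 5: R16 [IF enrolled_program THEN means_tested]. Adds means_tested.
Round 6: R5 [IF age_verified and means_tested THEN has_valid_id]; R10 [IF identity_verified and means_tested THEN exempt_fee]. Adds has_valid_id, exempt_fee.
Round 7: R12 [IF exempt_fee and age_verified THEN cond_1]. Adds cond_1.
Closure: {address_verified, age_verified, application_complete, case_approved, citizen, cond_1, cond_3, eligible_subsidy, eligible_tier1, enrolled_program, exempt_fee, has_dependent, has_valid_id, household_head, identity_verified, means_tested, notify_finance, over_18, priority_flag, renewal_due} — 20 facts.

20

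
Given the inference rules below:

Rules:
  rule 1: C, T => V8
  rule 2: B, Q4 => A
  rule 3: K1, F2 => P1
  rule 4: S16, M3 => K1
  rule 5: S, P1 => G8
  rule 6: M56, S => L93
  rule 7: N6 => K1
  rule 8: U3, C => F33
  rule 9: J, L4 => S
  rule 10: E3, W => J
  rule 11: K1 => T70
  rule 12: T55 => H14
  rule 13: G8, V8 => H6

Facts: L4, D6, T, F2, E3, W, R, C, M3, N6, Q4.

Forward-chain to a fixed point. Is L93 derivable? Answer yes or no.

no

Round 1: rule 1 [C, T => V8]; rule 7 [N6 => K1]; rule 10 [E3, W => J]. New: V8, K1, J.
Round 2: rule 3 [K1, F2 => P1]; rule 9 [J, L4 => S]; rule 11 [K1 => T70]. New: P1, S, T70.
Round 3: rule 5 [S, P1 => G8]. New: G8.
Round 4: rule 13 [G8, V8 => H6]. New: H6.
Fixed point reached. L93 is concluded only by rule 6; rule 6 needs M56 (never derived).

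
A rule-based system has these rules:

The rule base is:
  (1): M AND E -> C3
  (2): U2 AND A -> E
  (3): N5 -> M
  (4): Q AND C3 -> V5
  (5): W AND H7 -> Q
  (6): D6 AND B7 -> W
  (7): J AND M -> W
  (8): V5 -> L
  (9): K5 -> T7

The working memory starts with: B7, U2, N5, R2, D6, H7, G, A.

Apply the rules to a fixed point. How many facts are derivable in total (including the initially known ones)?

Round 1 fires (2), (3), (6), giving E, M, W.
Round 2 fires (1), (5), giving C3, Q.
Round 3 fires (4), giving V5.
Round 4 fires (8), giving L.
Closure: {A, B7, C3, D6, E, G, H7, L, M, N5, Q, R2, U2, V5, W} — 15 facts.

15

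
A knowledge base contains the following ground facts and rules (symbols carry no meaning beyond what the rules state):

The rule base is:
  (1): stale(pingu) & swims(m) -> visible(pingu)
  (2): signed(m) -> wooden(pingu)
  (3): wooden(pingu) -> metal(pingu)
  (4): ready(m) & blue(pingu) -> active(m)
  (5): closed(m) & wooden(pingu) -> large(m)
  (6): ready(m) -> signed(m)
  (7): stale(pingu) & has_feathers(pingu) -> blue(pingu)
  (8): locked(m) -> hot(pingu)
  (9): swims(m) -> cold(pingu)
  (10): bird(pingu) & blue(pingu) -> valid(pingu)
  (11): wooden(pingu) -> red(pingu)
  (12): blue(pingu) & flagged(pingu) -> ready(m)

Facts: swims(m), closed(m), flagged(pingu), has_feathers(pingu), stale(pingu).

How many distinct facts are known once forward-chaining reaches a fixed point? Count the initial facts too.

15

Round 1 fires (1), (7), (9), giving visible(pingu), blue(pingu), cold(pingu).
Round 2 fires (12), giving ready(m).
Round 3 fires (4), (6), giving active(m), signed(m).
Round 4 fires (2), giving wooden(pingu).
Round 5 fires (3), (5), (11), giving metal(pingu), large(m), red(pingu).
Closure: {active(m), blue(pingu), closed(m), cold(pingu), flagged(pingu), has_feathers(pingu), large(m), metal(pingu), ready(m), red(pingu), signed(m), stale(pingu), swims(m), visible(pingu), wooden(pingu)} — 15 facts.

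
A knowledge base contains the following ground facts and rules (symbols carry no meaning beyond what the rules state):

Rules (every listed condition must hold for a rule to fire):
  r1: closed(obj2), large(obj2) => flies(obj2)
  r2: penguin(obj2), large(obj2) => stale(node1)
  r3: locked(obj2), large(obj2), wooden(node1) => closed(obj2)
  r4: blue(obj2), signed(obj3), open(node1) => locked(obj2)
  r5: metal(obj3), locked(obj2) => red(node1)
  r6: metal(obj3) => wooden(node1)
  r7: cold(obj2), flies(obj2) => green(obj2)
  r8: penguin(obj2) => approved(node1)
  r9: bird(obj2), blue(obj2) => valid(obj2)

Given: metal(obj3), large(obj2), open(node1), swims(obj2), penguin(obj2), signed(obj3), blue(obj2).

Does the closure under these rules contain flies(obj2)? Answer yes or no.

Round 1 fires r2, r4, r6, r8, giving stale(node1), locked(obj2), wooden(node1), approved(node1).
Round 2 fires r3, r5, giving closed(obj2), red(node1).
Round 3 fires r1, giving flies(obj2).
flies(obj2) appears in round 3, so it is derivable.

yes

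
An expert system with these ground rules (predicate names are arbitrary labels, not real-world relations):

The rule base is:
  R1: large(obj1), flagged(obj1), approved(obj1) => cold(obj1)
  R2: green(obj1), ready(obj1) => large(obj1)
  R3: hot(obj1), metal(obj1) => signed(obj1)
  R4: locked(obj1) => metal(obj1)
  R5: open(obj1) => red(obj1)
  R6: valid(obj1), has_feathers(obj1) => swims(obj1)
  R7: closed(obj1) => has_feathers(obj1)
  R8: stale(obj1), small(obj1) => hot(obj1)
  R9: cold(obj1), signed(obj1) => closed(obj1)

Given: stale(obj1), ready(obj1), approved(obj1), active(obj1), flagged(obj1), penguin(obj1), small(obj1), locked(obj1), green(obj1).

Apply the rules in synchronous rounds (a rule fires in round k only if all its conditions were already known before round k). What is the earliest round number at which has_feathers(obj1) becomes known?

[1] R2 [green(obj1), ready(obj1) => large(obj1)]; R4 [locked(obj1) => metal(obj1)]; R8 [stale(obj1), small(obj1) => hot(obj1)]. ⇒ new: large(obj1), metal(obj1), hot(obj1).
[2] R1 [large(obj1), flagged(obj1), approved(obj1) => cold(obj1)]; R3 [hot(obj1), metal(obj1) => signed(obj1)]. ⇒ new: cold(obj1), signed(obj1).
[3] R9 [cold(obj1), signed(obj1) => closed(obj1)]. ⇒ new: closed(obj1).
[4] R7 [closed(obj1) => has_feathers(obj1)]. ⇒ new: has_feathers(obj1).
has_feathers(obj1) first appears in round 4.

4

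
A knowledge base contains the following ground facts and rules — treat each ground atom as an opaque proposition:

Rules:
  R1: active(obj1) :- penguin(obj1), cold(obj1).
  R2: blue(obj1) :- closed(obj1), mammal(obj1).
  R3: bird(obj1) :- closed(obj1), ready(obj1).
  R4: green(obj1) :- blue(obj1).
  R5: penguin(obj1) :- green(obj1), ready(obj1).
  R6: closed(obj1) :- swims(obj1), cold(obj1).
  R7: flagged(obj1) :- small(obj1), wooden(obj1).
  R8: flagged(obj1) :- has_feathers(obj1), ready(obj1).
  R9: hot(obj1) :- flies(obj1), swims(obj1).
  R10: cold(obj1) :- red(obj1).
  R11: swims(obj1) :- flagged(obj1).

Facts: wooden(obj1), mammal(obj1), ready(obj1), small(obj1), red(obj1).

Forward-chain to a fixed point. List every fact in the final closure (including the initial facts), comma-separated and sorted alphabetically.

[1] R7 [flagged(obj1) :- small(obj1), wooden(obj1).]; R10 [cold(obj1) :- red(obj1).]. ⇒ new: flagged(obj1), cold(obj1).
[2] R11 [swims(obj1) :- flagged(obj1).]. ⇒ new: swims(obj1).
[3] R6 [closed(obj1) :- swims(obj1), cold(obj1).]. ⇒ new: closed(obj1).
[4] R2 [blue(obj1) :- closed(obj1), mammal(obj1).]; R3 [bird(obj1) :- closed(obj1), ready(obj1).]. ⇒ new: blue(obj1), bird(obj1).
[5] R4 [green(obj1) :- blue(obj1).]. ⇒ new: green(obj1).
[6] R5 [penguin(obj1) :- green(obj1), ready(obj1).]. ⇒ new: penguin(obj1).
[7] R1 [active(obj1) :- penguin(obj1), cold(obj1).]. ⇒ new: active(obj1).

active(obj1), bird(obj1), blue(obj1), closed(obj1), cold(obj1), flagged(obj1), green(obj1), mammal(obj1), penguin(obj1), ready(obj1), red(obj1), small(obj1), swims(obj1), wooden(obj1)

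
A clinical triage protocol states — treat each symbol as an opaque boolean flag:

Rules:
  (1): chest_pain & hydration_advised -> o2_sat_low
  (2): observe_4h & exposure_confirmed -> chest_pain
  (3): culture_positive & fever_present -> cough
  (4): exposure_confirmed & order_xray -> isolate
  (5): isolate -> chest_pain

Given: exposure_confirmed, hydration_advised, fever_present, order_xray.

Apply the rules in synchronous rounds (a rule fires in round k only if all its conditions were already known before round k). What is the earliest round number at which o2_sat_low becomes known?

Round 1: (4) [exposure_confirmed & order_xray -> isolate]. New: isolate.
Round 2: (5) [isolate -> chest_pain]. New: chest_pain.
Round 3: (1) [chest_pain & hydration_advised -> o2_sat_low]. New: o2_sat_low.
o2_sat_low first appears in round 3.

3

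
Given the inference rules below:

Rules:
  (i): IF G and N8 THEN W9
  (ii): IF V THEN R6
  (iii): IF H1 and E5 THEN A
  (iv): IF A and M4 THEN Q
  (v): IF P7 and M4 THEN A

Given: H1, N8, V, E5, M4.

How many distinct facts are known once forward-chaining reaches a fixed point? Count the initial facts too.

[1] (ii) [IF V THEN R6]; (iii) [IF H1 and E5 THEN A]. ⇒ new: R6, A.
[2] (iv) [IF A and M4 THEN Q]. ⇒ new: Q.
Closure: {A, E5, H1, M4, N8, Q, R6, V} — 8 facts.

8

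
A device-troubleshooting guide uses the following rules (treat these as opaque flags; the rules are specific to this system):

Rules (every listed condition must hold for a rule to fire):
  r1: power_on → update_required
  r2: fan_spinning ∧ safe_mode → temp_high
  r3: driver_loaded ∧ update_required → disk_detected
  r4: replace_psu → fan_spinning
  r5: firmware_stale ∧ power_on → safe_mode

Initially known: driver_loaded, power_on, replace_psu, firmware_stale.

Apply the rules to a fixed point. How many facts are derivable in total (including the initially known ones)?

Round 1 — r1, r4, r5, derive update_required, fan_spinning, safe_mode.
Round 2 — r2, r3, derive temp_high, disk_detected.
Closure: {disk_detected, driver_loaded, fan_spinning, firmware_stale, power_on, replace_psu, safe_mode, temp_high, update_required} — 9 facts.

9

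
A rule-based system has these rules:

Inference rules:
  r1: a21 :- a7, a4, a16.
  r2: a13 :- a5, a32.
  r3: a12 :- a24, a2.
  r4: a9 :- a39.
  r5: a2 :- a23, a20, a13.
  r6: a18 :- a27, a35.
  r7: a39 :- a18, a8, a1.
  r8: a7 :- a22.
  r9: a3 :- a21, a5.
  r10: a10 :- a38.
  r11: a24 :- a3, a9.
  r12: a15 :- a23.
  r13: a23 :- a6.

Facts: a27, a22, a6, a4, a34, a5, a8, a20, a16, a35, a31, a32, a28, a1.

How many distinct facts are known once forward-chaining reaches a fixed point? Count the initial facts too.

26

Round 1: r2 [a13 :- a5, a32.]; r6 [a18 :- a27, a35.]; r8 [a7 :- a22.]; r13 [a23 :- a6.]. Adds a13, a18, a7, a23.
Round 2: r1 [a21 :- a7, a4, a16.]; r5 [a2 :- a23, a20, a13.]; r7 [a39 :- a18, a8, a1.]; r12 [a15 :- a23.]. Adds a21, a2, a39, a15.
Round 3: r4 [a9 :- a39.]; r9 [a3 :- a21, a5.]. Adds a9, a3.
Round 4: r11 [a24 :- a3, a9.]. Adds a24.
Round 5: r3 [a12 :- a24, a2.]. Adds a12.
Closure: {a1, a12, a13, a15, a16, a18, a2, a20, a21, a22, a23, a24, a27, a28, a3, a31, a32, a34, a35, a39, a4, a5, a6, a7, a8, a9} — 26 facts.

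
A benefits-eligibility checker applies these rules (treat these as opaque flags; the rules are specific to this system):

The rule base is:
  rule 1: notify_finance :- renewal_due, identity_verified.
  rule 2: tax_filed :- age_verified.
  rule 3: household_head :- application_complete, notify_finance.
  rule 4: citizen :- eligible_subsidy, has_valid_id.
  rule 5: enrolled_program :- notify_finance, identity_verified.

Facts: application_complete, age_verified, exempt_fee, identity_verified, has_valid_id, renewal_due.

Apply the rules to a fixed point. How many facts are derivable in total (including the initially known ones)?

10

Round 1: rule 1 [notify_finance :- renewal_due, identity_verified.]; rule 2 [tax_filed :- age_verified.]. Adds notify_finance, tax_filed.
Round 2: rule 3 [household_head :- application_complete, notify_finance.]; rule 5 [enrolled_program :- notify_finance, identity_verified.]. Adds household_head, enrolled_program.
Closure: {age_verified, application_complete, enrolled_program, exempt_fee, has_valid_id, household_head, identity_verified, notify_finance, renewal_due, tax_filed} — 10 facts.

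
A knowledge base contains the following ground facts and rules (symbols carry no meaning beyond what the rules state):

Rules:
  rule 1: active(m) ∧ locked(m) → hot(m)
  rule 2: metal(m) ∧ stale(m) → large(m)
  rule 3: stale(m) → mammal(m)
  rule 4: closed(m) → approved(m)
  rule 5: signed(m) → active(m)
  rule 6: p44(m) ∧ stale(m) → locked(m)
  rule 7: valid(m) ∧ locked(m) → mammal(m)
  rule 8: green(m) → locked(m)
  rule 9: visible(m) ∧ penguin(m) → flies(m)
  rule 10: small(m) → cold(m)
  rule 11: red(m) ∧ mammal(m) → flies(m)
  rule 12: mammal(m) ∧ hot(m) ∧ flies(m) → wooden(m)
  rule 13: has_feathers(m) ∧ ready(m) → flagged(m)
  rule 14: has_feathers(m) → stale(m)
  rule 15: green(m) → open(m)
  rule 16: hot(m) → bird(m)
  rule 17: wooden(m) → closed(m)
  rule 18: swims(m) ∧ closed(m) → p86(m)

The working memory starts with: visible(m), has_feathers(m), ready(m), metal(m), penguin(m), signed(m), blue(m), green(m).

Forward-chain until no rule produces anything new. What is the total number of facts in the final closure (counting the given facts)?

[1] rule 5 [signed(m) → active(m)]; rule 8 [green(m) → locked(m)]; rule 9 [visible(m) ∧ penguin(m) → flies(m)]; rule 13 [has_feathers(m) ∧ ready(m) → flagged(m)]; rule 14 [has_feathers(m) → stale(m)]; rule 15 [green(m) → open(m)]. ⇒ new: active(m), locked(m), flies(m), flagged(m), stale(m), open(m).
[2] rule 1 [active(m) ∧ locked(m) → hot(m)]; rule 2 [metal(m) ∧ stale(m) → large(m)]; rule 3 [stale(m) → mammal(m)]. ⇒ new: hot(m), large(m), mammal(m).
[3] rule 12 [mammal(m) ∧ hot(m) ∧ flies(m) → wooden(m)]; rule 16 [hot(m) → bird(m)]. ⇒ new: wooden(m), bird(m).
[4] rule 17 [wooden(m) → closed(m)]. ⇒ new: closed(m).
[5] rule 4 [closed(m) → approved(m)]. ⇒ new: approved(m).
Closure: {active(m), approved(m), bird(m), blue(m), closed(m), flagged(m), flies(m), green(m), has_feathers(m), hot(m), large(m), locked(m), mammal(m), metal(m), open(m), penguin(m), ready(m), signed(m), stale(m), visible(m), wooden(m)} — 21 facts.

21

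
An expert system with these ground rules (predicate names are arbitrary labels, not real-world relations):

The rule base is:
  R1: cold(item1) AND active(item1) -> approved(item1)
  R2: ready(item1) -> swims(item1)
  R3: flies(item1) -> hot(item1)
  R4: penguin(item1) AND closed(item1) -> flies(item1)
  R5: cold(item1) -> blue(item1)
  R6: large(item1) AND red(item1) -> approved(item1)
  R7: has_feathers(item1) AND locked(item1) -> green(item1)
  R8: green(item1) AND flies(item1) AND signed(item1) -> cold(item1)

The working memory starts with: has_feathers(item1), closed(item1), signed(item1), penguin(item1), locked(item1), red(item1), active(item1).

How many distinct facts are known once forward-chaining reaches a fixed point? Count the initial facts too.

13

Round 1 fires R4, R7, giving flies(item1), green(item1).
Round 2 fires R3, R8, giving hot(item1), cold(item1).
Round 3 fires R1, R5, giving approved(item1), blue(item1).
Closure: {active(item1), approved(item1), blue(item1), closed(item1), cold(item1), flies(item1), green(item1), has_feathers(item1), hot(item1), locked(item1), penguin(item1), red(item1), signed(item1)} — 13 facts.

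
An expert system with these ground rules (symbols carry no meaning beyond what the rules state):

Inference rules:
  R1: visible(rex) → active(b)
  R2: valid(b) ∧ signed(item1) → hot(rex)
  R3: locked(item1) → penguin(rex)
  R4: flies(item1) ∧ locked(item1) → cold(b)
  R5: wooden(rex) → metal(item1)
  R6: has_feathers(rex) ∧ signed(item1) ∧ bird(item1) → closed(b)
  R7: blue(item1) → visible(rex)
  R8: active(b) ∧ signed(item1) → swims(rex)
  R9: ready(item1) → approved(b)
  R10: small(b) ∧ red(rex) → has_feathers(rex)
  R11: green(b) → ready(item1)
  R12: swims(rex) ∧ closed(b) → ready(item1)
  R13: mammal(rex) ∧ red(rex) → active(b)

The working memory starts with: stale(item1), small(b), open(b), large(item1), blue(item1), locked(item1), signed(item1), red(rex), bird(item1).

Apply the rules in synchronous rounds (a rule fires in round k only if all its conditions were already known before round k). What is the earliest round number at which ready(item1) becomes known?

4

Round 1: R3 [locked(item1) → penguin(rex)]; R7 [blue(item1) → visible(rex)]; R10 [small(b) ∧ red(rex) → has_feathers(rex)]. New: penguin(rex), visible(rex), has_feathers(rex).
Round 2: R1 [visible(rex) → active(b)]; R6 [has_feathers(rex) ∧ signed(item1) ∧ bird(item1) → closed(b)]. New: active(b), closed(b).
Round 3: R8 [active(b) ∧ signed(item1) → swims(rex)]. New: swims(rex).
Round 4: R12 [swims(rex) ∧ closed(b) → ready(item1)]. New: ready(item1).
ready(item1) first appears in round 4.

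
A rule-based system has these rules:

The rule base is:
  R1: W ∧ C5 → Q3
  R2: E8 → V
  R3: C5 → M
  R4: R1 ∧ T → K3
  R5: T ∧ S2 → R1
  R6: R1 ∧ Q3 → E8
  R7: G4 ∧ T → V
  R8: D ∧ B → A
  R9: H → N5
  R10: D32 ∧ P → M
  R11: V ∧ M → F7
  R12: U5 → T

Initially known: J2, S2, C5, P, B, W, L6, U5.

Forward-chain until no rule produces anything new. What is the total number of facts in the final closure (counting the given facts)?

Round 1: R1 [W ∧ C5 → Q3]; R3 [C5 → M]; R12 [U5 → T]. New: Q3, M, T.
Round 2: R5 [T ∧ S2 → R1]. New: R1.
Round 3: R4 [R1 ∧ T → K3]; R6 [R1 ∧ Q3 → E8]. New: K3, E8.
Round 4: R2 [E8 → V]. New: V.
Round 5: R11 [V ∧ M → F7]. New: F7.
Closure: {B, C5, E8, F7, J2, K3, L6, M, P, Q3, R1, S2, T, U5, V, W} — 16 facts.

16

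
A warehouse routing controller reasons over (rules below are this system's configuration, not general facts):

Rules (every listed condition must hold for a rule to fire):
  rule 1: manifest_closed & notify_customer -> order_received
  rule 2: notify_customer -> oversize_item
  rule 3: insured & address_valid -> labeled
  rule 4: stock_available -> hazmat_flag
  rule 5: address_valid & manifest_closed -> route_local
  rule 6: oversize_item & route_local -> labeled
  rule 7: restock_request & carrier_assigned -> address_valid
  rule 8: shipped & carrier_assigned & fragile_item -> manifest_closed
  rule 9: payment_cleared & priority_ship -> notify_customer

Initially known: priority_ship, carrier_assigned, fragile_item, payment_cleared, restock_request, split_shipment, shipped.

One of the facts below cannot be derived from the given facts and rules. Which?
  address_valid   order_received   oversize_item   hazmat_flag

Round 1: rule 7 [restock_request & carrier_assigned -> address_valid]; rule 8 [shipped & carrier_assigned & fragile_item -> manifest_closed]; rule 9 [payment_cleared & priority_ship -> notify_customer]. Adds address_valid, manifest_closed, notify_customer.
Round 2: rule 1 [manifest_closed & notify_customer -> order_received]; rule 2 [notify_customer -> oversize_item]; rule 5 [address_valid & manifest_closed -> route_local]. Adds order_received, oversize_item, route_local.
Round 3: rule 6 [oversize_item & route_local -> labeled]. Adds labeled.
Derived: oversize_item (round 2), order_received (round 2), address_valid (round 1). hazmat_flag never appears in any round.

hazmat_flag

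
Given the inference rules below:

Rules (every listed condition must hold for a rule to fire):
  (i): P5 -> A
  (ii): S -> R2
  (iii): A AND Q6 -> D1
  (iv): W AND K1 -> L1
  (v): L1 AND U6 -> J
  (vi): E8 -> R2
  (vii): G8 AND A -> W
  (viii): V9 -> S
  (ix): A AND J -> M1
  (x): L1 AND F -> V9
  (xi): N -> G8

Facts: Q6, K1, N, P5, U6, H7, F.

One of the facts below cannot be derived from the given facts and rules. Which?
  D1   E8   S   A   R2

Round 1: (i) [P5 -> A]; (xi) [N -> G8]. New: A, G8.
Round 2: (iii) [A AND Q6 -> D1]; (vii) [G8 AND A -> W]. New: D1, W.
Round 3: (iv) [W AND K1 -> L1]. New: L1.
Round 4: (v) [L1 AND U6 -> J]; (x) [L1 AND F -> V9]. New: J, V9.
Round 5: (viii) [V9 -> S]; (ix) [A AND J -> M1]. New: S, M1.
Round 6: (ii) [S -> R2]. New: R2.
Derived: S (round 5), D1 (round 2), A (round 1), R2 (round 6). E8 never appears in any round.

E8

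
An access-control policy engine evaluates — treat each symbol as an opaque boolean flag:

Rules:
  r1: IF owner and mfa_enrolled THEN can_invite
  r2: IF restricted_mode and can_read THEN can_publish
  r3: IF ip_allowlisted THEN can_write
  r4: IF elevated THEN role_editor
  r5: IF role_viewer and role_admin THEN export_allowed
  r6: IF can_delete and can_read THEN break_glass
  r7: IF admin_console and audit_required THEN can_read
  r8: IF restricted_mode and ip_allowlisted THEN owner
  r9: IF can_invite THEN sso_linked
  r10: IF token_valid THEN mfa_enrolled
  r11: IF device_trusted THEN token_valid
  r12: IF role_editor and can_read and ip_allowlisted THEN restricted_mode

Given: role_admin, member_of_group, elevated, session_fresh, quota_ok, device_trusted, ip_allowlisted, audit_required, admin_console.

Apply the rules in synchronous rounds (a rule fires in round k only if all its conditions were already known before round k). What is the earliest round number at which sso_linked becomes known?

5

Round 1 — r3, r4, r7, r11, derive can_write, role_editor, can_read, token_valid.
Round 2 — r10, r12, derive mfa_enrolled, restricted_mode.
Round 3 — r2, r8, derive can_publish, owner.
Round 4 — r1, derive can_invite.
Round 5 — r9, derive sso_linked.
sso_linked first appears in round 5.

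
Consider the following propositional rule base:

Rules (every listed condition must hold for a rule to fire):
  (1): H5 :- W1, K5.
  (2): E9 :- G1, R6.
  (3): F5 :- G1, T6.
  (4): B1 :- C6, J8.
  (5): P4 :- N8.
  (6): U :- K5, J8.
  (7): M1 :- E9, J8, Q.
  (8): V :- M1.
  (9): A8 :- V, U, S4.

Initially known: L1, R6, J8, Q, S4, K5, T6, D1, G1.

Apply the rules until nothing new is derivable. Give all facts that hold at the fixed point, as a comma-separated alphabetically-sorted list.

A8, D1, E9, F5, G1, J8, K5, L1, M1, Q, R6, S4, T6, U, V

Round 1: (2) [E9 :- G1, R6.]; (3) [F5 :- G1, T6.]; (6) [U :- K5, J8.]. Adds E9, F5, U.
Round 2: (7) [M1 :- E9, J8, Q.]. Adds M1.
Round 3: (8) [V :- M1.]. Adds V.
Round 4: (9) [A8 :- V, U, S4.]. Adds A8.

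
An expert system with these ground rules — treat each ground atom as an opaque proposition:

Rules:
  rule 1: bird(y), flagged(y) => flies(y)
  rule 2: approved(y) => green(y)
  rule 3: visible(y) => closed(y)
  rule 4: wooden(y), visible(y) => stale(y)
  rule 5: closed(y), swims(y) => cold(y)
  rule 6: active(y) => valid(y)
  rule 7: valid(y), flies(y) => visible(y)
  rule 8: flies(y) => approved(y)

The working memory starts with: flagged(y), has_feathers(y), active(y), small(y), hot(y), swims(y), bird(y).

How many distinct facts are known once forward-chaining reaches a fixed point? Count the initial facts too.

Round 1: rule 1 [bird(y), flagged(y) => flies(y)]; rule 6 [active(y) => valid(y)]. Adds flies(y), valid(y).
Round 2: rule 7 [valid(y), flies(y) => visible(y)]; rule 8 [flies(y) => approved(y)]. Adds visible(y), approved(y).
Round 3: rule 2 [approved(y) => green(y)]; rule 3 [visible(y) => closed(y)]. Adds green(y), closed(y).
Round 4: rule 5 [closed(y), swims(y) => cold(y)]. Adds cold(y).
Closure: {active(y), approved(y), bird(y), closed(y), cold(y), flagged(y), flies(y), green(y), has_feathers(y), hot(y), small(y), swims(y), valid(y), visible(y)} — 14 facts.

14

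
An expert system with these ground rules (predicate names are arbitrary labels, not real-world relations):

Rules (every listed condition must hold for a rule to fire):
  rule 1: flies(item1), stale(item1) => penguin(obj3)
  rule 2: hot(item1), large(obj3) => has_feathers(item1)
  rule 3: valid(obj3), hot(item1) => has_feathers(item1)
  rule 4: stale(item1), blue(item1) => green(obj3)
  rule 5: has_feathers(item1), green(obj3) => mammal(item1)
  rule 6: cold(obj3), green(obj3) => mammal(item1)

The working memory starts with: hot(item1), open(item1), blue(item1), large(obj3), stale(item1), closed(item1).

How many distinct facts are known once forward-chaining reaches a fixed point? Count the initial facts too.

9

Round 1: rule 2 [hot(item1), large(obj3) => has_feathers(item1)]; rule 4 [stale(item1), blue(item1) => green(obj3)]. Adds has_feathers(item1), green(obj3).
Round 2: rule 5 [has_feathers(item1), green(obj3) => mammal(item1)]. Adds mammal(item1).
Closure: {blue(item1), closed(item1), green(obj3), has_feathers(item1), hot(item1), large(obj3), mammal(item1), open(item1), stale(item1)} — 9 facts.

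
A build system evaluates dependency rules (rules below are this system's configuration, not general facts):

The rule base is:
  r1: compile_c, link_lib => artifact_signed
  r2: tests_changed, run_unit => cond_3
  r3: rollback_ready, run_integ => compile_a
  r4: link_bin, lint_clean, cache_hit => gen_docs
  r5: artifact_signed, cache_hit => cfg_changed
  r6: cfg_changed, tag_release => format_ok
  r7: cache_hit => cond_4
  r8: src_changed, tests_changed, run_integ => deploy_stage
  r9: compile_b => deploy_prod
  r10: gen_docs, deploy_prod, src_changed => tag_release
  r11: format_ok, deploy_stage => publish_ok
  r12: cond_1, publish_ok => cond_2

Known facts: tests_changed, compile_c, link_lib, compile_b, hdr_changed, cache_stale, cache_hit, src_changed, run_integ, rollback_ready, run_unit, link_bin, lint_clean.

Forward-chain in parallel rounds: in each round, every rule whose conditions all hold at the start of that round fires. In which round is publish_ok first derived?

Round 1: r1 [compile_c, link_lib => artifact_signed]; r2 [tests_changed, run_unit => cond_3]; r3 [rollback_ready, run_integ => compile_a]; r4 [link_bin, lint_clean, cache_hit => gen_docs]; r7 [cache_hit => cond_4]; r8 [src_changed, tests_changed, run_integ => deploy_stage]; r9 [compile_b => deploy_prod]. New: artifact_signed, cond_3, compile_a, gen_docs, cond_4, deploy_stage, deploy_prod.
Round 2: r5 [artifact_signed, cache_hit => cfg_changed]; r10 [gen_docs, deploy_prod, src_changed => tag_release]. New: cfg_changed, tag_release.
Round 3: r6 [cfg_changed, tag_release => format_ok]. New: format_ok.
Round 4: r11 [format_ok, deploy_stage => publish_ok]. New: publish_ok.
publish_ok first appears in round 4.

4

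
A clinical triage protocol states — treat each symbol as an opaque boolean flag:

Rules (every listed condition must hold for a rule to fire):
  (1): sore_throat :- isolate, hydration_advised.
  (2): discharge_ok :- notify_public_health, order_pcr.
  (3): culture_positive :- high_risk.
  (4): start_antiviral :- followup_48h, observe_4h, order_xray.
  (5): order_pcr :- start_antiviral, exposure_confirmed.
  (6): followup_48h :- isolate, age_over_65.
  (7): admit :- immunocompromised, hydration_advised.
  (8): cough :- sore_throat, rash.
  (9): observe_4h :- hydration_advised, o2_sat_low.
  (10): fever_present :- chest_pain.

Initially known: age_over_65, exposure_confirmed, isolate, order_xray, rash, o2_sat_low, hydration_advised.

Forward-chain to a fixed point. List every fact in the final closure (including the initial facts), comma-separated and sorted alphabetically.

age_over_65, cough, exposure_confirmed, followup_48h, hydration_advised, isolate, o2_sat_low, observe_4h, order_pcr, order_xray, rash, sore_throat, start_antiviral

Round 1 fires (1), (6), (9), giving sore_throat, followup_48h, observe_4h.
Round 2 fires (4), (8), giving start_antiviral, cough.
Round 3 fires (5), giving order_pcr.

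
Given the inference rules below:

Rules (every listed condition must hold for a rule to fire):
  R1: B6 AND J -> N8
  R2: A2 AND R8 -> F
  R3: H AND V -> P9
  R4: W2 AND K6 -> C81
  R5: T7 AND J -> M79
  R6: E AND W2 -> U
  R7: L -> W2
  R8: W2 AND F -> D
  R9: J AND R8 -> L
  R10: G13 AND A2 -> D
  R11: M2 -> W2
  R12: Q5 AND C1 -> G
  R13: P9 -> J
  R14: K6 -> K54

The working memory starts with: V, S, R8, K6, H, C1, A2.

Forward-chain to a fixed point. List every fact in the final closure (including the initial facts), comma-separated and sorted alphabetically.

A2, C1, C81, D, F, H, J, K54, K6, L, P9, R8, S, V, W2

Round 1 — R2, R3, R14, derive F, P9, K54.
Round 2 — R13, derive J.
Round 3 — R9, derive L.
Round 4 — R7, derive W2.
Round 5 — R4, R8, derive C81, D.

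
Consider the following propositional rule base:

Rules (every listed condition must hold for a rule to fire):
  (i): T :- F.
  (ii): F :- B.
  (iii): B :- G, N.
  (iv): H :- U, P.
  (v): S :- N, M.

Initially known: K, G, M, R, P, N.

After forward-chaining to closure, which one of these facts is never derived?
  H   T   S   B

[1] (iii) [B :- G, N.]; (v) [S :- N, M.]. ⇒ new: B, S.
[2] (ii) [F :- B.]. ⇒ new: F.
[3] (i) [T :- F.]. ⇒ new: T.
Derived: T (round 3), B (round 1), S (round 1). H never appears in any round.

H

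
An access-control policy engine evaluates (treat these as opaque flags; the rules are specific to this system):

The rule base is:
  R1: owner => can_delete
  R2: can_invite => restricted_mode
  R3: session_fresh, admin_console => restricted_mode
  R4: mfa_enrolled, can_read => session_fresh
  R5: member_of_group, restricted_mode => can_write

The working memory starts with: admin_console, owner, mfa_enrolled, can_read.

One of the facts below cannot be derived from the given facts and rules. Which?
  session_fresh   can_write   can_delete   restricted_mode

can_write

Round 1: R1 [owner => can_delete]; R4 [mfa_enrolled, can_read => session_fresh]. Adds can_delete, session_fresh.
Round 2: R3 [session_fresh, admin_console => restricted_mode]. Adds restricted_mode.
Derived: restricted_mode (round 2), session_fresh (round 1), can_delete (round 1). can_write never appears in any round.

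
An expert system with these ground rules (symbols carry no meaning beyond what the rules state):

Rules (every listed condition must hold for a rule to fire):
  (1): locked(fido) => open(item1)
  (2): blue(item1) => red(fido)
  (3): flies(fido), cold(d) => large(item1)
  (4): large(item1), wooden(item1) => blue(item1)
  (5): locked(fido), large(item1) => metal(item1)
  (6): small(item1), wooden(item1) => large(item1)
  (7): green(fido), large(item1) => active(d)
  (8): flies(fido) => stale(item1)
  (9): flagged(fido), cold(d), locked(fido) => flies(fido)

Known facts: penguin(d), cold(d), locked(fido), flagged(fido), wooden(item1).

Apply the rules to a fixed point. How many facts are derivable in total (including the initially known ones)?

12

Round 1: (1) [locked(fido) => open(item1)]; (9) [flagged(fido), cold(d), locked(fido) => flies(fido)]. New: open(item1), flies(fido).
Round 2: (3) [flies(fido), cold(d) => large(item1)]; (8) [flies(fido) => stale(item1)]. New: large(item1), stale(item1).
Round 3: (4) [large(item1), wooden(item1) => blue(item1)]; (5) [locked(fido), large(item1) => metal(item1)]. New: blue(item1), metal(item1).
Round 4: (2) [blue(item1) => red(fido)]. New: red(fido).
Closure: {blue(item1), cold(d), flagged(fido), flies(fido), large(item1), locked(fido), metal(item1), open(item1), penguin(d), red(fido), stale(item1), wooden(item1)} — 12 facts.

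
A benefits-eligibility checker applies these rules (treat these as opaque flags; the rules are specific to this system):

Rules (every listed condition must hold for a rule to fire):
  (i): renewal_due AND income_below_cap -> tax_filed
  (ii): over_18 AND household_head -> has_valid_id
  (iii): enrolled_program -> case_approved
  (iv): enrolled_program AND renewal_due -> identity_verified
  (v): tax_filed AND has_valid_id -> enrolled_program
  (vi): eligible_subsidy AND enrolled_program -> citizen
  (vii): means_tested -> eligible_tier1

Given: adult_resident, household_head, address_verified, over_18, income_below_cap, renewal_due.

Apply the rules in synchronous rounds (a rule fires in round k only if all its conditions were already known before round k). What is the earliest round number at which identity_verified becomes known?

3

[1] (i) [renewal_due AND income_below_cap -> tax_filed]; (ii) [over_18 AND household_head -> has_valid_id]. ⇒ new: tax_filed, has_valid_id.
[2] (v) [tax_filed AND has_valid_id -> enrolled_program]. ⇒ new: enrolled_program.
[3] (iii) [enrolled_program -> case_approved]; (iv) [enrolled_program AND renewal_due -> identity_verified]. ⇒ new: case_approved, identity_verified.
identity_verified first appears in round 3.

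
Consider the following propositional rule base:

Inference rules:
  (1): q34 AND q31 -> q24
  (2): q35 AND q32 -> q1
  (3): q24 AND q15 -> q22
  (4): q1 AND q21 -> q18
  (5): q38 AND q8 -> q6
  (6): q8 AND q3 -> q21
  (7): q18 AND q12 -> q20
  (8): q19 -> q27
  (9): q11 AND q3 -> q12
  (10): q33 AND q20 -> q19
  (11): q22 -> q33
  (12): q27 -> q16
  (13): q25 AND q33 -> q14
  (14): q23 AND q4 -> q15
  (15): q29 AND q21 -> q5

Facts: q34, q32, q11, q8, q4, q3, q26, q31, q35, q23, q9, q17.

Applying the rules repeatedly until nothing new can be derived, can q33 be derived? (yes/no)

yes

[1] (1) [q34 AND q31 -> q24]; (2) [q35 AND q32 -> q1]; (6) [q8 AND q3 -> q21]; (9) [q11 AND q3 -> q12]; (14) [q23 AND q4 -> q15]. ⇒ new: q24, q1, q21, q12, q15.
[2] (3) [q24 AND q15 -> q22]; (4) [q1 AND q21 -> q18]. ⇒ new: q22, q18.
[3] (7) [q18 AND q12 -> q20]; (11) [q22 -> q33]. ⇒ new: q20, q33.
[4] (10) [q33 AND q20 -> q19]. ⇒ new: q19.
[5] (8) [q19 -> q27]. ⇒ new: q27.
[6] (12) [q27 -> q16]. ⇒ new: q16.
q33 appears in round 3, so it is derivable.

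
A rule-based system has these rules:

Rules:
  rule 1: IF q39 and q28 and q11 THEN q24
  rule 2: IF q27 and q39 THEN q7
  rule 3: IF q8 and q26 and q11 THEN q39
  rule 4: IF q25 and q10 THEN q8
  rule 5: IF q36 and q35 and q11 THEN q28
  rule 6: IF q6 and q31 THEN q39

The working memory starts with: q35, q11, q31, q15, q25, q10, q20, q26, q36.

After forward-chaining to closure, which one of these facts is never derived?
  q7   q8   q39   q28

q7

Round 1 — rule 4, rule 5, derive q8, q28.
Round 2 — rule 3, derive q39.
Round 3 — rule 1, derive q24.
Derived: q39 (round 2), q8 (round 1), q28 (round 1). q7 never appears in any round.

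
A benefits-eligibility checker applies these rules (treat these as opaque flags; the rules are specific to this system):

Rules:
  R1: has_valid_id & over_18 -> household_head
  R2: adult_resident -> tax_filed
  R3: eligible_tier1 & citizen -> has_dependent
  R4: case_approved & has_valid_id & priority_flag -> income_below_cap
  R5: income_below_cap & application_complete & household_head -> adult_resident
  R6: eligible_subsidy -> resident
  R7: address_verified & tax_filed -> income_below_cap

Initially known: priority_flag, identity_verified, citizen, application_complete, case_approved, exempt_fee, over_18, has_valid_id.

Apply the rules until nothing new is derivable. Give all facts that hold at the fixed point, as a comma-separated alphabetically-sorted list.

Round 1: R1 [has_valid_id & over_18 -> household_head]; R4 [case_approved & has_valid_id & priority_flag -> income_below_cap]. New: household_head, income_below_cap.
Round 2: R5 [income_below_cap & application_complete & household_head -> adult_resident]. New: adult_resident.
Round 3: R2 [adult_resident -> tax_filed]. New: tax_filed.

adult_resident, application_complete, case_approved, citizen, exempt_fee, has_valid_id, household_head, identity_verified, income_below_cap, over_18, priority_flag, tax_filed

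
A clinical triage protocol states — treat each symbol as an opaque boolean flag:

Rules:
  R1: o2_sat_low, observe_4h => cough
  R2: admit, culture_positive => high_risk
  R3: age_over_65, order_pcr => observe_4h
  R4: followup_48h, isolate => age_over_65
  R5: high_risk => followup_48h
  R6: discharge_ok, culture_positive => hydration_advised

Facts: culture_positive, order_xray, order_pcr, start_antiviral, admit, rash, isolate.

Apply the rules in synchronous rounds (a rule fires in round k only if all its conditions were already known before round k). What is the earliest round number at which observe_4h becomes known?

Round 1 fires R2, giving high_risk.
Round 2 fires R5, giving followup_48h.
Round 3 fires R4, giving age_over_65.
Round 4 fires R3, giving observe_4h.
observe_4h first appears in round 4.

4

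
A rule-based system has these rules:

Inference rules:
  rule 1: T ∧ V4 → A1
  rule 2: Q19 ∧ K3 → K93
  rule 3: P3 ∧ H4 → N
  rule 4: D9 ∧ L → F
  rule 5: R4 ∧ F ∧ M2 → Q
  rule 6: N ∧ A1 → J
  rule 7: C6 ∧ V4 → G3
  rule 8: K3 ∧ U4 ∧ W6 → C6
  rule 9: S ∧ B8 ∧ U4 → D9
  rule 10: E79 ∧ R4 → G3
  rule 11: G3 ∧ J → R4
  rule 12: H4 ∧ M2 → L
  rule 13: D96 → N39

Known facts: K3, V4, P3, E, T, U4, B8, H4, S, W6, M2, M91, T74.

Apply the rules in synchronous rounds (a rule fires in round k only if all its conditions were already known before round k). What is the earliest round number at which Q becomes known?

4

Round 1 — rule 1, rule 3, rule 8, rule 9, rule 12, derive A1, N, C6, D9, L.
Round 2 — rule 4, rule 6, rule 7, derive F, J, G3.
Round 3 — rule 11, derive R4.
Round 4 — rule 5, derive Q.
Q first appears in round 4.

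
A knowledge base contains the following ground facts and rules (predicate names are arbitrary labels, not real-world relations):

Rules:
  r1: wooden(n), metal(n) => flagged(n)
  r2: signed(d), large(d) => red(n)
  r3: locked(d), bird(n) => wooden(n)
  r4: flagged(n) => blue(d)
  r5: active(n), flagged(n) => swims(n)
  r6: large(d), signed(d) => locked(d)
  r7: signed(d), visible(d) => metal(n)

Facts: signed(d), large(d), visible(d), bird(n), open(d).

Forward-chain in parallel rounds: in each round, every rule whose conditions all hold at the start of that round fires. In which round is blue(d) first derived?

4

Round 1: r2 [signed(d), large(d) => red(n)]; r6 [large(d), signed(d) => locked(d)]; r7 [signed(d), visible(d) => metal(n)]. Adds red(n), locked(d), metal(n).
Round 2: r3 [locked(d), bird(n) => wooden(n)]. Adds wooden(n).
Round 3: r1 [wooden(n), metal(n) => flagged(n)]. Adds flagged(n).
Round 4: r4 [flagged(n) => blue(d)]. Adds blue(d).
blue(d) first appears in round 4.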